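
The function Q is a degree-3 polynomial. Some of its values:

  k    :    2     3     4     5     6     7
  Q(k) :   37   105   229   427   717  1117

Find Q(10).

First differences: 68, 124, 198, 290, 400. Second differences: 56, 74, 92, 110. Third differences: 18, 18, 18.
Level-3 differences are constant, so Q has degree 3.
Fitting a degree-3 polynomial gives Q(k) = 3k³ + k² + 6k - 3.
Then Q(10) = 3157.

3157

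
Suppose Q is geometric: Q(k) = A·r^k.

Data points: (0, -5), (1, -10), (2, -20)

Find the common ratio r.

Consecutive ratio: -10/(-5) = 2, and -20/(-10) = 2, so r = 2.
Then A·2^0 = -5 gives A = -5, and Q(k) = -5·2^k.

2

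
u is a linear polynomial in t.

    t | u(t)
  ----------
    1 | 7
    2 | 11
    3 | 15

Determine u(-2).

First differences: 4, 4.
Level-1 differences are constant, so u has degree 1.
Fitting a degree-1 polynomial gives u(t) = 4t + 3.
Then u(-2) = -5.

-5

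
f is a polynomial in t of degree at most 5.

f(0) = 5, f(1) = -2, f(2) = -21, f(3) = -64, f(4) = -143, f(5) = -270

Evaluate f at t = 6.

Write f(t) = at^5 + bt^4 + ct³ + dt² + et + p; the 6 given values yield a linear system in the 6 coefficients.
Solving, the top 2 coefficients vanish, and f(t) = -2t³ - 5t + 5.
Then f(6) = -457.

-457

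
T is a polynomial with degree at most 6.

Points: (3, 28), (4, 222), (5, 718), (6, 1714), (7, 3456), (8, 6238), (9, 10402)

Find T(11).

24484

First differences: 194, 496, 996, 1742, 2782, 4164. Second differences: 302, 500, 746, 1040, 1382. Third differences: 198, 246, 294, 342. Fourth differences: 48, 48, 48.
Level-4 differences are constant, so T has degree 4.
Fitting a degree-4 polynomial gives T(x) = 2x^4 - 3x³ - 7x² + 4x - 2.
Then T(11) = 24484.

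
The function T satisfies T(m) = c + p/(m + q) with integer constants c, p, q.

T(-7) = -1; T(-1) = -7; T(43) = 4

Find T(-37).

(T(m) − c)(m + q) = p for each data point; the three points give a linear system in c and q, then p follows.
Solving: c = 3, q = -3, p = 40, so T(m) = 3 + 40/(m − 3).
Then T(-37) = 3 + 40/(-40) = 2.

2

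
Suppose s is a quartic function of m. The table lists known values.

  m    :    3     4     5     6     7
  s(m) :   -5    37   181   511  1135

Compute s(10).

6211

Write s(m) = am^4 + bm³ + cm² + dm + e; the 5 given values yield a linear system in the 5 coefficients.
Solving, s(m) = m^4 - 4m³ + 2m² + m + 1.
Then s(10) = 6211.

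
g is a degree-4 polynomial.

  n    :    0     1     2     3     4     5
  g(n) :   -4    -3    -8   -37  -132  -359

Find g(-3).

-223

First differences: 1, -5, -29, -95, -227. Second differences: -6, -24, -66, -132. Third differences: -18, -42, -66. Fourth differences: -24, -24.
Level-4 differences are constant, so g has degree 4.
Fitting a degree-4 polynomial gives g(n) = -n^4 + 3n³ - 5n² + 4n - 4.
Then g(-3) = -223.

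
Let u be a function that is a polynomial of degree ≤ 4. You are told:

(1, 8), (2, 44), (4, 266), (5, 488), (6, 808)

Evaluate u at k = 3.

Write u(k) = ak^4 + bk³ + ck² + dk + e; the 5 given values yield a linear system in the 5 coefficients.
Solving, the leading coefficient vanishes, and u(k) = 3k³ + 4k² + 3k - 2.
Then u(3) = 124.

124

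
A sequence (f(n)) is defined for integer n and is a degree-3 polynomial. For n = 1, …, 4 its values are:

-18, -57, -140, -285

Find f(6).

Write f(n) = an³ + bn² + cn + d; the 4 given values yield a linear system in the 4 coefficients.
Solving, f(n) = -3n³ - 4n² - 6n - 5.
Then f(6) = -833.

-833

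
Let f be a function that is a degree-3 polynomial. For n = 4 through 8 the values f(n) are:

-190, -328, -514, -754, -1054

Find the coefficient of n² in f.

-9

First differences: -138, -186, -240, -300. Second differences: -48, -54, -60. Third differences: -6, -6.
Level-3 differences are constant, so f has degree 3.
Fitting a degree-3 polynomial gives f(n) = -n³ - 9n² + 4n + 2.
The coefficient of n² is -9.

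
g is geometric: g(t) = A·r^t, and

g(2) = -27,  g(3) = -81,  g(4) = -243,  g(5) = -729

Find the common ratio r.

3

Consecutive ratio: -81/(-27) = 3, and -243/(-81) = 3, so r = 3.
Then A·3^2 = -27 gives A = -3, and g(t) = -3·3^t.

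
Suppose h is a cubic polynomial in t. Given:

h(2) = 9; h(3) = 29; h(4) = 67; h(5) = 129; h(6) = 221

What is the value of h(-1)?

First differences: 20, 38, 62, 92. Second differences: 18, 24, 30. Third differences: 6, 6.
Level-3 differences are constant, so h has degree 3.
Fitting a degree-3 polynomial gives h(t) = t³ + t - 1.
Then h(-1) = -3.

-3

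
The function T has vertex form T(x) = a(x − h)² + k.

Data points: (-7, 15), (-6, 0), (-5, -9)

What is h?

-4

First differences -15, -9; second difference 6 = 2a, so a = 3.
Expanding, the x-coefficient is −2ah = -6h; matching it to the data gives h = -4, and then k = -12.
So T(x) = 3(x + 4)² − 12.
Hence h = -4.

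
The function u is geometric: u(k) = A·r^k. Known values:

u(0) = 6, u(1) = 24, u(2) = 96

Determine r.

4

Consecutive ratio: 24/6 = 4, and 96/24 = 4, so r = 4.
Then A·4^0 = 6 gives A = 6, and u(k) = 6·4^k.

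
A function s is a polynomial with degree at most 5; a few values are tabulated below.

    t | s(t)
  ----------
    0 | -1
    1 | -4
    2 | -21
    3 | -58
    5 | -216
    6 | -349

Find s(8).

-753

Write s(t) = at^5 + bt^4 + ct³ + dt² + et + p; the 6 given values yield a linear system in the 6 coefficients.
Solving, the top 2 coefficients vanish, and s(t) = -t³ - 4t² + 2t - 1.
Then s(8) = -753.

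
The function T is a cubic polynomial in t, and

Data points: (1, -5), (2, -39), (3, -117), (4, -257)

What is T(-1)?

3

Write T(t) = at³ + bt² + ct + d; the 4 given values yield a linear system in the 4 coefficients.
Solving, T(t) = -3t³ - 4t² - t + 3.
Then T(-1) = 3.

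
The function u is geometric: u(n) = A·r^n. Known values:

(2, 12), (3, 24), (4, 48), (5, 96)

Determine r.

2

Consecutive ratio: 24/12 = 2, and 48/24 = 2, so r = 2.
Then A·2^2 = 12 gives A = 3, and u(n) = 3·2^n.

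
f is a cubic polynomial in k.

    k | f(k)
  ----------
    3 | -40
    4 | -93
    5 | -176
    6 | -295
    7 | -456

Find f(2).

-11

Write f(k) = ak³ + bk² + ck + d; the 5 given values yield a linear system in the 4 coefficients.
Solving, f(k) = -k³ - 3k² + 5k - 1.
Then f(2) = -11.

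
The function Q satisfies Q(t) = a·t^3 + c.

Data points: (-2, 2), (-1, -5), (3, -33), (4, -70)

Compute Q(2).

-14

From Q(-2) = 2 and Q(-1) = -5: -8a + c = 2 and -1a + c = -5.
Subtracting: 7a = -7, so a = -1; then c = 2 − (-1)·(-8) = -6.
So Q(t) = -1t³ − 6, and Q(2) = -14.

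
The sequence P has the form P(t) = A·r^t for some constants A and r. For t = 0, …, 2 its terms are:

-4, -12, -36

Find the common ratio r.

3

Consecutive ratio: -12/(-4) = 3, and -36/(-12) = 3, so r = 3.
Then A·3^0 = -4 gives A = -4, and P(t) = -4·3^t.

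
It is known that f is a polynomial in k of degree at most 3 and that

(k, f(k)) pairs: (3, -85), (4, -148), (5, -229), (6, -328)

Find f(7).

First differences: -63, -81, -99. Second differences: -18, -18.
Level-2 differences are constant, so f has degree 2.
Fitting a degree-2 polynomial gives f(k) = -9k² - 4.
Then f(7) = -445.

-445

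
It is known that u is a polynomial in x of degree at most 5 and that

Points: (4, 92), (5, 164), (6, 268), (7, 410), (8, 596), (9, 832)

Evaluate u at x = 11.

First differences: 72, 104, 142, 186, 236. Second differences: 32, 38, 44, 50. Third differences: 6, 6, 6.
Level-3 differences are constant, so u has degree 3.
Fitting a degree-3 polynomial gives u(x) = x³ + x² + 2x + 4.
Then u(11) = 1478.

1478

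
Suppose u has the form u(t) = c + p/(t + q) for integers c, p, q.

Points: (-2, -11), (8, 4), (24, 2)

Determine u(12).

(u(t) − c)(t + q) = p for each data point; the three points give a linear system in c and q, then p follows.
Solving: c = 1, q = 0, p = 24, so u(t) = 1 + 24/(t + 0).
Then u(12) = 1 + 24/12 = 3.

3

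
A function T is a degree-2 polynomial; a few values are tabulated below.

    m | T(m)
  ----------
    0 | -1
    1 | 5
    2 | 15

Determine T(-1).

Write T(m) = am² + bm + c; the 3 given values yield a linear system in the 3 coefficients.
Solving, T(m) = 2m² + 4m - 1.
Then T(-1) = -3.

-3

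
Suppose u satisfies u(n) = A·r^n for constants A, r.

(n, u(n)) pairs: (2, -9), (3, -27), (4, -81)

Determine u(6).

-729

Consecutive ratio: -27/(-9) = 3, and -81/(-27) = 3, so r = 3.
Then A·3^2 = -9 gives A = -1, and u(n) = -1·3^n.
u(6) = -1·3^6 = -729.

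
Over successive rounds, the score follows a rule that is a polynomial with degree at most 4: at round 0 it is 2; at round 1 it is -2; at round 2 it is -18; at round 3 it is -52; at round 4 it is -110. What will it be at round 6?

Write the value at n as Q(n).
First differences: -4, -16, -34, -58. Second differences: -12, -18, -24. Third differences: -6, -6.
Level-3 differences are constant, so Q has degree 3.
Fitting a degree-3 polynomial gives Q(n) = -n³ - 3n² + 2.
Then Q(6) = -322.

-322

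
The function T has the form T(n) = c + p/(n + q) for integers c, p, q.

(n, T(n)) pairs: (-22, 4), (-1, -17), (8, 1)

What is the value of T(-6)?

8

(T(n) − c)(n + q) = p for each data point; the three points give a linear system in c and q, then p follows.
Solving: c = 3, q = 2, p = -20, so T(n) = 3 − 20/(n + 2).
Then T(-6) = 3 − 20/(-4) = 8.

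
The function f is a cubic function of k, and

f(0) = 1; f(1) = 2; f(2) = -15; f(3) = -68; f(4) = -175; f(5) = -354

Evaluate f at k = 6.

-623

Write f(k) = ak³ + bk² + ck + d; the 6 given values yield a linear system in the 4 coefficients.
Solving, f(k) = -3k³ + 4k + 1.
Then f(6) = -623.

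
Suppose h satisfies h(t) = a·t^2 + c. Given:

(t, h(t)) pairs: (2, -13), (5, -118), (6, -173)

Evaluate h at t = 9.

-398

From h(2) = -13 and h(5) = -118: 4a + c = -13 and 25a + c = -118.
Subtracting: 21a = -105, so a = -5; then c = -13 − (-5)·4 = 7.
So h(t) = -5t² + 7, and h(9) = -398.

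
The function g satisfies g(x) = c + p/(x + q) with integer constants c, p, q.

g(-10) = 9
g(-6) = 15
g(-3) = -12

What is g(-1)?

0

(g(x) − c)(x + q) = p for each data point; the three points give a linear system in c and q, then p follows.
Solving: c = 6, q = 4, p = -18, so g(x) = 6 − 18/(x + 4).
Then g(-1) = 6 − 18/3 = 0.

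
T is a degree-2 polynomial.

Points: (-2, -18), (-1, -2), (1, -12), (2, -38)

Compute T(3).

-78

Write T(k) = ak² + bk + c; the 4 given values yield a linear system in the 3 coefficients.
Solving, T(k) = -7k² - 5k.
Then T(3) = -78.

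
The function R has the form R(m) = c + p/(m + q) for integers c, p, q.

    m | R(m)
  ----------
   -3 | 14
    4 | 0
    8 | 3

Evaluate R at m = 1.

(R(m) − c)(m + q) = p for each data point; the three points give a linear system in c and q, then p follows.
Solving: c = 6, q = 0, p = -24, so R(m) = 6 − 24/(m + 0).
Then R(1) = 6 − 24/1 = -18.

-18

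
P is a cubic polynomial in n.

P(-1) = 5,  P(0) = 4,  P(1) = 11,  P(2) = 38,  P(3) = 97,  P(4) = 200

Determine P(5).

359

First differences: -1, 7, 27, 59, 103. Second differences: 8, 20, 32, 44. Third differences: 12, 12, 12.
Level-3 differences are constant, so P has degree 3.
Fitting a degree-3 polynomial gives P(n) = 2n³ + 4n² + n + 4.
Then P(5) = 359.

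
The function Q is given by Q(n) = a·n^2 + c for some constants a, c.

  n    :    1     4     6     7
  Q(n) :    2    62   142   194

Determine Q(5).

98

From Q(1) = 2 and Q(4) = 62: 1a + c = 2 and 16a + c = 62.
Subtracting: 15a = 60, so a = 4; then c = 2 − 4·1 = -2.
So Q(n) = 4n² − 2, and Q(5) = 98.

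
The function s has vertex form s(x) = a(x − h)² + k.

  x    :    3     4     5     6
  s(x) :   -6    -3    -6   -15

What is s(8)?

-51

First differences 3, -3, -9; second difference -6 = 2a, so a = -3.
Expanding, the x-coefficient is −2ah = 6h; matching it to the data gives h = 4, and then k = -3.
So s(x) = -3(x − 4)² − 3.
s(8) = -3·4² − 3 = -51.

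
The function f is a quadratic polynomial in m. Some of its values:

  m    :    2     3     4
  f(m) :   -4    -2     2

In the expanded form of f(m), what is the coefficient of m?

Write f(m) = am² + bm + c; the 3 given values yield a linear system in the 3 coefficients.
Solving, f(m) = m² - 3m - 2.
The coefficient of m is -3.

-3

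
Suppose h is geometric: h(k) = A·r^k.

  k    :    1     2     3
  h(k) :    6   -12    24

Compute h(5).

96

Consecutive ratio: -12/6 = -2, and 24/(-12) = -2, so r = -2.
Then A·(-2)^1 = 6 gives A = -3, and h(k) = -3·(-2)^k.
h(5) = -3·(-2)^5 = 96.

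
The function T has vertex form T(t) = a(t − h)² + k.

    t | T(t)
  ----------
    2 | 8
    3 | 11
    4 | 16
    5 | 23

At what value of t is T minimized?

First differences 3, 5, 7; second difference 2 = 2a, so a = 1.
Expanding, the t-coefficient is −2ah = -2h; matching it to the data gives h = 1, and then k = 7.
So T(t) = 1(t − 1)² + 7.
Hence h = 1.

1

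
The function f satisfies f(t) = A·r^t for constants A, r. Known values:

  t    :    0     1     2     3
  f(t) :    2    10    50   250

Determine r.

Consecutive ratio: 10/2 = 5, and 50/10 = 5, so r = 5.
Then A·5^0 = 2 gives A = 2, and f(t) = 2·5^t.

5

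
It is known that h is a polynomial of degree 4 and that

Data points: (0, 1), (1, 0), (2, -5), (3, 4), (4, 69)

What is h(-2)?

Write h(x) = ax^4 + bx³ + cx² + dx + e; the 5 given values yield a linear system in the 5 coefficients.
Solving, h(x) = x^4 - 3x³ + x + 1.
Then h(-2) = 39.

39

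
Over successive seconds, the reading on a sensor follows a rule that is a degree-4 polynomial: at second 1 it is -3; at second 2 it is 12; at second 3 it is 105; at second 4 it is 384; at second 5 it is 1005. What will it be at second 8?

7200

Write the value at n as u(n).
Write u(n) = an^4 + bn³ + cn² + dn + e; the 5 given values yield a linear system in the 5 coefficients.
Solving, u(n) = 2n^4 - 2n³ + n² - 4n.
Then u(8) = 7200.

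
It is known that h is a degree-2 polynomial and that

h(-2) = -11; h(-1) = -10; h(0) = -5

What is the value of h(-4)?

Write h(x) = ax² + bx + c; the 3 given values yield a linear system in the 3 coefficients.
Solving, h(x) = 2x² + 7x - 5.
Then h(-4) = -1.

-1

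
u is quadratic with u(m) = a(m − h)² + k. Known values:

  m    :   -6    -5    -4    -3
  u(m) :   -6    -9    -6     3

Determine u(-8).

First differences -3, 3, 9; second difference 6 = 2a, so a = 3.
Expanding, the m-coefficient is −2ah = -6h; matching it to the data gives h = -5, and then k = -9.
So u(m) = 3(m + 5)² − 9.
u(-8) = 3·(-3)² − 9 = 18.

18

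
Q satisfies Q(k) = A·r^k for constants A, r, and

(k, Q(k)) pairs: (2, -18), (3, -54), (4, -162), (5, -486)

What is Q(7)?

Consecutive ratio: -54/(-18) = 3, and -162/(-54) = 3, so r = 3.
Then A·3^2 = -18 gives A = -2, and Q(k) = -2·3^k.
Q(7) = -2·3^7 = -4374.

-4374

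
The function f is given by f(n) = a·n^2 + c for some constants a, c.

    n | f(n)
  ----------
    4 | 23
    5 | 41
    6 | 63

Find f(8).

119

From f(4) = 23 and f(5) = 41: 16a + c = 23 and 25a + c = 41.
Subtracting: 9a = 18, so a = 2; then c = 23 − 2·16 = -9.
So f(n) = 2n² − 9, and f(8) = 119.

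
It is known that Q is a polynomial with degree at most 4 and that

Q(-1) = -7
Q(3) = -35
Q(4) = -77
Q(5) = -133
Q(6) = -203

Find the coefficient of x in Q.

7

Write Q(x) = ax^4 + bx³ + cx² + dx + e; the 5 given values yield a linear system in the 5 coefficients.
Solving, the top 2 coefficients vanish, and Q(x) = -7x² + 7x + 7.
The coefficient of x is 7.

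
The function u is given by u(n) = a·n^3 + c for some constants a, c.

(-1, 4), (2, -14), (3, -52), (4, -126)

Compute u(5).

-248

From u(-1) = 4 and u(2) = -14: -1a + c = 4 and 8a + c = -14.
Subtracting: 9a = -18, so a = -2; then c = 4 − (-2)·(-1) = 2.
So u(n) = -2n³ + 2, and u(5) = -248.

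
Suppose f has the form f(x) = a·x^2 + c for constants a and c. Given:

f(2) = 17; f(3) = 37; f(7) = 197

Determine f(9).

325

From f(2) = 17 and f(3) = 37: 4a + c = 17 and 9a + c = 37.
Subtracting: 5a = 20, so a = 4; then c = 17 − 4·4 = 1.
So f(x) = 4x² + 1, and f(9) = 325.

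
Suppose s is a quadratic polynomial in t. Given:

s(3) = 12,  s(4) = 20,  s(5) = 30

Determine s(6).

Write s(t) = at² + bt + c; the 3 given values yield a linear system in the 3 coefficients.
Solving, s(t) = t² + t.
Then s(6) = 42.

42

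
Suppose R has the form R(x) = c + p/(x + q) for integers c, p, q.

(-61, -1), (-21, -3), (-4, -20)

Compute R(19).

(R(x) − c)(x + q) = p for each data point; the three points give a linear system in c and q, then p follows.
Solving: c = 0, q = 1, p = 60, so R(x) = 60/(x + 1).
Then R(19) = 0 + 60/20 = 3.

3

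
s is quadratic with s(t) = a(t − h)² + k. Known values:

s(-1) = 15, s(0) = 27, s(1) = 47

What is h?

-2

First differences 12, 20; second difference 8 = 2a, so a = 4.
Expanding, the t-coefficient is −2ah = -8h; matching it to the data gives h = -2, and then k = 11.
So s(t) = 4(t + 2)² + 11.
Hence h = -2.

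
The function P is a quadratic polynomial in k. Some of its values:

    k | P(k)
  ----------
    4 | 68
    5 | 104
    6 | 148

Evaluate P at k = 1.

Write P(k) = ak² + bk + c; the 3 given values yield a linear system in the 3 coefficients.
Solving, P(k) = 4k² + 4.
Then P(1) = 8.

8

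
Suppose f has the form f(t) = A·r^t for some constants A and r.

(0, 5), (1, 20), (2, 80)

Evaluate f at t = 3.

Consecutive ratio: 20/5 = 4, and 80/20 = 4, so r = 4.
Then A·4^0 = 5 gives A = 5, and f(t) = 5·4^t.
f(3) = 5·4^3 = 320.

320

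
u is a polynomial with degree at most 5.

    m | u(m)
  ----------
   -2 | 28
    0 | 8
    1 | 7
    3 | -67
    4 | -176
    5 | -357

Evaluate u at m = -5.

Write u(m) = am^5 + bm^4 + cm³ + dm² + em + p; the 6 given values yield a linear system in the 6 coefficients.
Solving, the top 2 coefficients vanish, and u(m) = -3m³ + 2m + 8.
Then u(-5) = 373.

373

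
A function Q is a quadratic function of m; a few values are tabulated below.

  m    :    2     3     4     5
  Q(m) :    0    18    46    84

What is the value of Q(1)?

First differences: 18, 28, 38. Second differences: 10, 10.
Level-2 differences are constant, so Q has degree 2.
Fitting a degree-2 polynomial gives Q(m) = 5m² - 7m - 6.
Then Q(1) = -8.

-8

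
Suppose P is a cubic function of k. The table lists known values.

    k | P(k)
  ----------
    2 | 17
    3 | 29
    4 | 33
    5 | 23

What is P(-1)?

-7

Write P(k) = ak³ + bk² + ck + d; the 4 given values yield a linear system in the 4 coefficients.
Solving, P(k) = -k³ + 5k² + 6k - 7.
Then P(-1) = -7.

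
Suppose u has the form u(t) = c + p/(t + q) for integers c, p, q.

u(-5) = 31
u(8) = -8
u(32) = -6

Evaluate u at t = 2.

-11

(u(t) − c)(t + q) = p for each data point; the three points give a linear system in c and q, then p follows.
Solving: c = -5, q = 4, p = -36, so u(t) = -5 − 36/(t + 4).
Then u(2) = -5 − 36/6 = -11.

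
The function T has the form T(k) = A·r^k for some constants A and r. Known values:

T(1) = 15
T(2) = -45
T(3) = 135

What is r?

-3

Consecutive ratio: -45/15 = -3, and 135/(-45) = -3, so r = -3.
Then A·(-3)^1 = 15 gives A = -5, and T(k) = -5·(-3)^k.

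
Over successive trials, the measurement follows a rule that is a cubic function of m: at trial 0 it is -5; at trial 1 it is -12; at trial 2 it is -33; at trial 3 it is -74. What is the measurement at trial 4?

Write the value at m as P(m).
Write P(m) = am³ + bm² + cm + d; the 4 given values yield a linear system in the 4 coefficients.
Solving, P(m) = -m³ - 4m² - 2m - 5.
Then P(4) = -141.

-141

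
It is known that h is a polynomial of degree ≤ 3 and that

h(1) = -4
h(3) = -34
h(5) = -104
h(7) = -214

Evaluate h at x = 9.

Write h(x) = ax³ + bx² + cx + d; the 4 given values yield a linear system in the 4 coefficients.
Solving, the leading coefficient vanishes, and h(x) = -5x² + 5x - 4.
Then h(9) = -364.

-364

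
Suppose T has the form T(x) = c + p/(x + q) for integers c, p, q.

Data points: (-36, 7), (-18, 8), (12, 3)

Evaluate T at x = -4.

(T(x) − c)(x + q) = p for each data point; the three points give a linear system in c and q, then p follows.
Solving: c = 6, q = 0, p = -36, so T(x) = 6 − 36/(x + 0).
Then T(-4) = 6 − 36/(-4) = 15.

15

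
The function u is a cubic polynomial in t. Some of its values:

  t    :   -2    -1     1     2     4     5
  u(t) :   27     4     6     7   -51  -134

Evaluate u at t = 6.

-269

Write u(t) = at³ + bt² + ct + d; the 6 given values yield a linear system in the 4 coefficients.
Solving, u(t) = -2t³ + 4t² + 3t + 1.
Then u(6) = -269.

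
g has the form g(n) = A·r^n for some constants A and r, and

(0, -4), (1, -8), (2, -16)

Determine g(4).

Consecutive ratio: -8/(-4) = 2, and -16/(-8) = 2, so r = 2.
Then A·2^0 = -4 gives A = -4, and g(n) = -4·2^n.
g(4) = -4·2^4 = -64.

-64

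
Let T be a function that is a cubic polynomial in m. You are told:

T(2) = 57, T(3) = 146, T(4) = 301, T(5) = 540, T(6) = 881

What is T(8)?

Write T(m) = am³ + bm² + cm + d; the 5 given values yield a linear system in the 4 coefficients.
Solving, T(m) = 3m³ + 6m² + 2m + 5.
Then T(8) = 1941.

1941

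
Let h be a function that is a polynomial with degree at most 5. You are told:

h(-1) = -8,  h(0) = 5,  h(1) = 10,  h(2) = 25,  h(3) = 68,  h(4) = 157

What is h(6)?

First differences: 13, 5, 15, 43, 89. Second differences: -8, 10, 28, 46. Third differences: 18, 18, 18.
Level-3 differences are constant, so h has degree 3.
Fitting a degree-3 polynomial gives h(x) = 3x³ - 4x² + 6x + 5.
Then h(6) = 545.

545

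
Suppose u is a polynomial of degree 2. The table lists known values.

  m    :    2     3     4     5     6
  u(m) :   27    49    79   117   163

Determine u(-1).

First differences: 22, 30, 38, 46. Second differences: 8, 8, 8.
Level-2 differences are constant, so u has degree 2.
Fitting a degree-2 polynomial gives u(m) = 4m² + 2m + 7.
Then u(-1) = 9.

9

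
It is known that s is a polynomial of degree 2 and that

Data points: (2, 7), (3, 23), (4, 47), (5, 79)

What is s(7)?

Write s(x) = ax² + bx + c; the 4 given values yield a linear system in the 3 coefficients.
Solving, s(x) = 4x² - 4x - 1.
Then s(7) = 167.

167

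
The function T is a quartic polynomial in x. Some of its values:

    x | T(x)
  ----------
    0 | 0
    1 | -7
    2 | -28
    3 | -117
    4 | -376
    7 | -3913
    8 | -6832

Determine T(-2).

-52

Write T(x) = ax^4 + bx³ + cx² + dx + e; the 7 given values yield a linear system in the 5 coefficients.
Solving, T(x) = -2x^4 + 3x³ - 2x² - 6x.
Then T(-2) = -52.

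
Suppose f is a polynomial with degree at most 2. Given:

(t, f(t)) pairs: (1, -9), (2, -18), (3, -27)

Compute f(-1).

9

First differences: -9, -9.
Level-1 differences are constant, so f has degree 1.
Fitting a degree-1 polynomial gives f(t) = -9t.
Then f(-1) = 9.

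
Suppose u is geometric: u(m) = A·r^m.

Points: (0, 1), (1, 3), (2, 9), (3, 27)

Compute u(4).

Consecutive ratio: 3/1 = 3, and 9/3 = 3, so r = 3.
Then A·3^0 = 1 gives A = 1, and u(m) = 1·3^m.
u(4) = 1·3^4 = 81.

81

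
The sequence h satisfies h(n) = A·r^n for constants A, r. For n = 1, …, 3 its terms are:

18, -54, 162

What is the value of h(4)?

Consecutive ratio: -54/18 = -3, and 162/(-54) = -3, so r = -3.
Then A·(-3)^1 = 18 gives A = -6, and h(n) = -6·(-3)^n.
h(4) = -6·(-3)^4 = -486.

-486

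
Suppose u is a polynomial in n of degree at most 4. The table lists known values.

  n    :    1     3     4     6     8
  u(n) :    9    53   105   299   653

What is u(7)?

453

Write u(n) = an^4 + bn³ + cn² + dn + e; the 5 given values yield a linear system in the 5 coefficients.
Solving, the leading coefficient vanishes, and u(n) = n³ + 2n² + n + 5.
Then u(7) = 453.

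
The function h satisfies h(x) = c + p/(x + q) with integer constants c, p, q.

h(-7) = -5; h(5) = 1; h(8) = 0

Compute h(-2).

-20

(h(x) − c)(x + q) = p for each data point; the three points give a linear system in c and q, then p follows.
Solving: c = -2, q = 1, p = 18, so h(x) = -2 + 18/(x + 1).
Then h(-2) = -2 + 18/(-1) = -20.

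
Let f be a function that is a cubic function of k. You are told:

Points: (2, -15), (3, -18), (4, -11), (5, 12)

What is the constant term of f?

-3

Write f(k) = ak³ + bk² + ck + d; the 4 given values yield a linear system in the 4 coefficients.
Solving, f(k) = k³ - 4k² - 2k - 3.
The constant term is f(0) = -3.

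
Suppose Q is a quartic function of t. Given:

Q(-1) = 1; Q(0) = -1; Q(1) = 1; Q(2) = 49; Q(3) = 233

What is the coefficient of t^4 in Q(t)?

Write Q(t) = at^4 + bt³ + ct² + dt + e; the 5 given values yield a linear system in the 5 coefficients.
Solving, Q(t) = 2t^4 + 3t³ - 3t - 1.
The coefficient of t^4 is 2.

2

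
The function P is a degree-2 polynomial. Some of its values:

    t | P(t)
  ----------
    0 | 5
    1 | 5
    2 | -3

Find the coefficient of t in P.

4

Write P(t) = at² + bt + c; the 3 given values yield a linear system in the 3 coefficients.
Solving, P(t) = -4t² + 4t + 5.
The coefficient of t is 4.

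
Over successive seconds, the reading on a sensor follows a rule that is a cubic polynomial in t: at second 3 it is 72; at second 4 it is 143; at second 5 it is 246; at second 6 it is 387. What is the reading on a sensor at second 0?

-9

Write the value at t as h(t).
Write h(t) = at³ + bt² + ct + d; the 4 given values yield a linear system in the 4 coefficients.
Solving, h(t) = t³ + 4t² + 6t - 9.
Then h(0) = -9.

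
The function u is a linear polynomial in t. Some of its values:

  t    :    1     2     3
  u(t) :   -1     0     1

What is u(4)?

Write u(t) = at + b; the 3 given values yield a linear system in the 2 coefficients.
Solving, u(t) = t - 2.
Then u(4) = 2.

2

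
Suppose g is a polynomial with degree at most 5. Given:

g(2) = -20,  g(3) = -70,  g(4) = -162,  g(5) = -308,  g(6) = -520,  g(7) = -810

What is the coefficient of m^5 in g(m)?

0

First differences: -50, -92, -146, -212, -290. Second differences: -42, -54, -66, -78. Third differences: -12, -12, -12.
Level-3 differences are constant, so g has degree 3.
Fitting a degree-3 polynomial gives g(m) = -2m³ - 3m² + 3m + 2.
The coefficient of m^5 is 0.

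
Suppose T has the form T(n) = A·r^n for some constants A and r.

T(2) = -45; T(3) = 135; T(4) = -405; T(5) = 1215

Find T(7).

Consecutive ratio: 135/(-45) = -3, and -405/135 = -3, so r = -3.
Then A·(-3)^2 = -45 gives A = -5, and T(n) = -5·(-3)^n.
T(7) = -5·(-3)^7 = 10935.

10935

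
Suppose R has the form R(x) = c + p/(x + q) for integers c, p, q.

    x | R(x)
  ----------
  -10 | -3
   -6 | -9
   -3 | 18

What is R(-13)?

-2

(R(x) − c)(x + q) = p for each data point; the three points give a linear system in c and q, then p follows.
Solving: c = 0, q = 4, p = 18, so R(x) = 18/(x + 4).
Then R(-13) = 0 + 18/(-9) = -2.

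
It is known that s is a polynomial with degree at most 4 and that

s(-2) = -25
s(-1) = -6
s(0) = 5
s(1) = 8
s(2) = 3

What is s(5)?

-60

First differences: 19, 11, 3, -5. Second differences: -8, -8, -8.
Level-2 differences are constant, so s has degree 2.
Fitting a degree-2 polynomial gives s(k) = -4k² + 7k + 5.
Then s(5) = -60.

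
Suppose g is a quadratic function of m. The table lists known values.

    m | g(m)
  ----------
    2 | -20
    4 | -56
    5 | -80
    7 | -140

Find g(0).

Write g(m) = am² + bm + c; the 4 given values yield a linear system in the 3 coefficients.
Solving, g(m) = -2m² - 6m.
Then g(0) = 0.

0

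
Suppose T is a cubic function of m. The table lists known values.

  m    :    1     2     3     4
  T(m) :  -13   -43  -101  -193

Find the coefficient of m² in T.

Write T(m) = am³ + bm² + cm + d; the 4 given values yield a linear system in the 4 coefficients.
Solving, T(m) = -m³ - 8m² + m - 5.
The coefficient of m² is -8.

-8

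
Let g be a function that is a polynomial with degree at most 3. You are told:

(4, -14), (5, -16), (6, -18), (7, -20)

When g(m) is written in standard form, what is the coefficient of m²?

0

First differences: -2, -2, -2.
Level-1 differences are constant, so g has degree 1.
Fitting a degree-1 polynomial gives g(m) = -2m - 6.
The coefficient of m² is 0.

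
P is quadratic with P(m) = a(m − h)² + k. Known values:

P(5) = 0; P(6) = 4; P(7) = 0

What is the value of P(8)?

First differences 4, -4; second difference -8 = 2a, so a = -4.
Expanding, the m-coefficient is −2ah = 8h; matching it to the data gives h = 6, and then k = 4.
So P(m) = -4(m − 6)² + 4.
P(8) = -4·2² + 4 = -12.

-12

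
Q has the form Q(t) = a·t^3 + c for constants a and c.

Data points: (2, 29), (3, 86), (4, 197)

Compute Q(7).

From Q(2) = 29 and Q(3) = 86: 8a + c = 29 and 27a + c = 86.
Subtracting: 19a = 57, so a = 3; then c = 29 − 3·8 = 5.
So Q(t) = 3t³ + 5, and Q(7) = 1034.

1034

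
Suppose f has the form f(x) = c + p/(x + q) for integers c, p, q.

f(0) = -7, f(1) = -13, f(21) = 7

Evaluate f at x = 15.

8

(f(x) − c)(x + q) = p for each data point; the three points give a linear system in c and q, then p follows.
Solving: c = 5, q = -3, p = 36, so f(x) = 5 + 36/(x − 3).
Then f(15) = 5 + 36/12 = 8.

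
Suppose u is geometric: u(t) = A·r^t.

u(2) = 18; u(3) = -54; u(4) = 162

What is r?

-3

Consecutive ratio: -54/18 = -3, and 162/(-54) = -3, so r = -3.
Then A·(-3)^2 = 18 gives A = 2, and u(t) = 2·(-3)^t.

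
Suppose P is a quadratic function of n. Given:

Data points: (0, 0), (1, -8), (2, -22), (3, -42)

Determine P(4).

-68

Write P(n) = an² + bn + c; the 4 given values yield a linear system in the 3 coefficients.
Solving, P(n) = -3n² - 5n.
Then P(4) = -68.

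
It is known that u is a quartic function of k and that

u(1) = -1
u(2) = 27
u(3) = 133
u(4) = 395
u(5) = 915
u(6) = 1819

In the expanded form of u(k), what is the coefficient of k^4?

First differences: 28, 106, 262, 520, 904. Second differences: 78, 156, 258, 384. Third differences: 78, 102, 126. Fourth differences: 24, 24.
Level-4 differences are constant, so u has degree 4.
Fitting a degree-4 polynomial gives u(k) = k^4 + 3k³ - 4k² + 4k - 5.
The coefficient of k^4 is 1.

1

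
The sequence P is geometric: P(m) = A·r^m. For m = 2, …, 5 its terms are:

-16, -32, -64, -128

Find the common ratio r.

2

Consecutive ratio: -32/(-16) = 2, and -64/(-32) = 2, so r = 2.
Then A·2^2 = -16 gives A = -4, and P(m) = -4·2^m.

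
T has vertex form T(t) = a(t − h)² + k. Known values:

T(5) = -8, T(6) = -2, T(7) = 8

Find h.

4

First differences 6, 10; second difference 4 = 2a, so a = 2.
Expanding, the t-coefficient is −2ah = -4h; matching it to the data gives h = 4, and then k = -10.
So T(t) = 2(t − 4)² − 10.
Hence h = 4.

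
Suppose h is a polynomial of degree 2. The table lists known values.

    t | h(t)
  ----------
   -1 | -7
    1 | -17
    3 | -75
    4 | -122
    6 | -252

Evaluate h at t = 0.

-6

Write h(t) = at² + bt + c; the 5 given values yield a linear system in the 3 coefficients.
Solving, h(t) = -6t² - 5t - 6.
Then h(0) = -6.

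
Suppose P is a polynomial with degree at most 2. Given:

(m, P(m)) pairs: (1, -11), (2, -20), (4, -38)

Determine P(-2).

Write P(m) = am² + bm + c; the 3 given values yield a linear system in the 3 coefficients.
Solving, the leading coefficient vanishes, and P(m) = -9m - 2.
Then P(-2) = 16.

16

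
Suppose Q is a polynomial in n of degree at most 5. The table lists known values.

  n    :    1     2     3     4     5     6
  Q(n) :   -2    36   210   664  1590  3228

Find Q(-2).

-20

First differences: 38, 174, 454, 926, 1638. Second differences: 136, 280, 472, 712. Third differences: 144, 192, 240. Fourth differences: 48, 48.
Level-4 differences are constant, so Q has degree 4.
Fitting a degree-4 polynomial gives Q(n) = 2n^4 + 4n³ - 6n² - 2n.
Then Q(-2) = -20.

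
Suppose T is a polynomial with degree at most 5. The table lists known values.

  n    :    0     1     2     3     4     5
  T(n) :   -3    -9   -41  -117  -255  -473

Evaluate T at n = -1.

-5

Write T(n) = an^5 + bn^4 + cn³ + dn² + en + p; the 6 given values yield a linear system in the 6 coefficients.
Solving, the top 2 coefficients vanish, and T(n) = -3n³ - 4n² + n - 3.
Then T(-1) = -5.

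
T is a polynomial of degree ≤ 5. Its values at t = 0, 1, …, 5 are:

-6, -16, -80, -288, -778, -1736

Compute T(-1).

-8

First differences: -10, -64, -208, -490, -958. Second differences: -54, -144, -282, -468. Third differences: -90, -138, -186. Fourth differences: -48, -48.
Level-4 differences are constant, so T has degree 4.
Fitting a degree-4 polynomial gives T(t) = -2t^4 - 3t³ - 4t² - t - 6.
Then T(-1) = -8.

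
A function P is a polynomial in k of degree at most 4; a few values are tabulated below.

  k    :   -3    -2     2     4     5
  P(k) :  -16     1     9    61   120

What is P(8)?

Write P(k) = ak^4 + bk³ + ck² + dk + e; the 5 given values yield a linear system in the 5 coefficients.
Solving, the leading coefficient vanishes, and P(k) = k³ - 2k + 5.
Then P(8) = 501.

501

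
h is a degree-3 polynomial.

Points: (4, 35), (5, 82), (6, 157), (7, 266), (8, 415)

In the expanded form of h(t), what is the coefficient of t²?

First differences: 47, 75, 109, 149. Second differences: 28, 34, 40. Third differences: 6, 6.
Level-3 differences are constant, so h has degree 3.
Fitting a degree-3 polynomial gives h(t) = t³ - t² - 5t + 7.
The coefficient of t² is -1.

-1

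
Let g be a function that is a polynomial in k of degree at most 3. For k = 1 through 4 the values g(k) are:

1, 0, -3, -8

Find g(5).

-15

Write g(k) = ak³ + bk² + ck + d; the 4 given values yield a linear system in the 4 coefficients.
Solving, the leading coefficient vanishes, and g(k) = -k² + 2k.
Then g(5) = -15.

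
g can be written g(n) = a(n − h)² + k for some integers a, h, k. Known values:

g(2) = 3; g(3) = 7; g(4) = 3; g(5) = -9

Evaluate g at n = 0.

First differences 4, -4, -12; second difference -8 = 2a, so a = -4.
Expanding, the n-coefficient is −2ah = 8h; matching it to the data gives h = 3, and then k = 7.
So g(n) = -4(n − 3)² + 7.
g(0) = -4·(-3)² + 7 = -29.

-29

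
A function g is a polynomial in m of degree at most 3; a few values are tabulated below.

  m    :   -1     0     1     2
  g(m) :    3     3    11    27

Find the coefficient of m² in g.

Write g(m) = am³ + bm² + cm + d; the 4 given values yield a linear system in the 4 coefficients.
Solving, the leading coefficient vanishes, and g(m) = 4m² + 4m + 3.
The coefficient of m² is 4.

4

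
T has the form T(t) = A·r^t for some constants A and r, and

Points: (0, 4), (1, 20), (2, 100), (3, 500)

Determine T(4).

Consecutive ratio: 20/4 = 5, and 100/20 = 5, so r = 5.
Then A·5^0 = 4 gives A = 4, and T(t) = 4·5^t.
T(4) = 4·5^4 = 2500.

2500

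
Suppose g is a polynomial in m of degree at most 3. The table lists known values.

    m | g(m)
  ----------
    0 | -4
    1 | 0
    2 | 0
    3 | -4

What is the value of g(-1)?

-12

First differences: 4, 0, -4. Second differences: -4, -4.
Level-2 differences are constant, so g has degree 2.
Fitting a degree-2 polynomial gives g(m) = -2m² + 6m - 4.
Then g(-1) = -12.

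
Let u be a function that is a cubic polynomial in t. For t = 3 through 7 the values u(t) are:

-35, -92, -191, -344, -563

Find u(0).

4

First differences: -57, -99, -153, -219. Second differences: -42, -54, -66. Third differences: -12, -12.
Level-3 differences are constant, so u has degree 3.
Fitting a degree-3 polynomial gives u(t) = -2t³ + 3t² - 4t + 4.
Then u(0) = 4.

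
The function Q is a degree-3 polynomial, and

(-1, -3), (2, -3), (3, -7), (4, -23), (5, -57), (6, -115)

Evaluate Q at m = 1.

Write Q(m) = am³ + bm² + cm + d; the 6 given values yield a linear system in the 4 coefficients.
Solving, Q(m) = -m³ + 3m² - 7.
Then Q(1) = -5.

-5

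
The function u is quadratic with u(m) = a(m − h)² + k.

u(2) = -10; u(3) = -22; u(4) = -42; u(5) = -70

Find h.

First differences -12, -20, -28; second difference -8 = 2a, so a = -4.
Expanding, the m-coefficient is −2ah = 8h; matching it to the data gives h = 1, and then k = -6.
So u(m) = -4(m − 1)² − 6.
Hence h = 1.

1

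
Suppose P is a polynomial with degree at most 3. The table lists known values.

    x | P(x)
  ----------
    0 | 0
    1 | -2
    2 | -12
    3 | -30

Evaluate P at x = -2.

-20

First differences: -2, -10, -18. Second differences: -8, -8.
Level-2 differences are constant, so P has degree 2.
Fitting a degree-2 polynomial gives P(x) = -4x² + 2x.
Then P(-2) = -20.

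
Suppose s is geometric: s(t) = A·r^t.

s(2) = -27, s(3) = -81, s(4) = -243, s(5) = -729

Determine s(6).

Consecutive ratio: -81/(-27) = 3, and -243/(-81) = 3, so r = 3.
Then A·3^2 = -27 gives A = -3, and s(t) = -3·3^t.
s(6) = -3·3^6 = -2187.

-2187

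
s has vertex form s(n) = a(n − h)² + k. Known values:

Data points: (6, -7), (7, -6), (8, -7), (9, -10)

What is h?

7

First differences 1, -1, -3; second difference -2 = 2a, so a = -1.
Expanding, the n-coefficient is −2ah = 2h; matching it to the data gives h = 7, and then k = -6.
So s(n) = -1(n − 7)² − 6.
Hence h = 7.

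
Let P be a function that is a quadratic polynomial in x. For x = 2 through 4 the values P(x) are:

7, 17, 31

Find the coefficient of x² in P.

2

Write P(x) = ax² + bx + c; the 3 given values yield a linear system in the 3 coefficients.
Solving, P(x) = 2x² - 1.
The coefficient of x² is 2.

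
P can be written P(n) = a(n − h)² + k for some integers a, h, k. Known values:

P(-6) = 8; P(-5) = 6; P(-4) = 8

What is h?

First differences -2, 2; second difference 4 = 2a, so a = 2.
Expanding, the n-coefficient is −2ah = -4h; matching it to the data gives h = -5, and then k = 6.
So P(n) = 2(n + 5)² + 6.
Hence h = -5.

-5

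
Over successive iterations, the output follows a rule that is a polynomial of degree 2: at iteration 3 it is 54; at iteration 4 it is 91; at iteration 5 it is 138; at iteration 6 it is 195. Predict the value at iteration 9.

Write the value at n as h(n).
Write h(n) = an² + bn + c; the 4 given values yield a linear system in the 3 coefficients.
Solving, h(n) = 5n² + 2n + 3.
Then h(9) = 426.

426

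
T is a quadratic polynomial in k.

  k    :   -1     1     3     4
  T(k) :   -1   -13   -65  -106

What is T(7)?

Write T(k) = ak² + bk + c; the 4 given values yield a linear system in the 3 coefficients.
Solving, T(k) = -5k² - 6k - 2.
Then T(7) = -289.

-289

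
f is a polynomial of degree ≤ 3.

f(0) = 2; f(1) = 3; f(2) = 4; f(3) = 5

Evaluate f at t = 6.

Write f(t) = at³ + bt² + ct + d; the 4 given values yield a linear system in the 4 coefficients.
Solving, the top 2 coefficients vanish, and f(t) = t + 2.
Then f(6) = 8.

8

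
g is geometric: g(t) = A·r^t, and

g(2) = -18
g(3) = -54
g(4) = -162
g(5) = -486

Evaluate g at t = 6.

-1458

Consecutive ratio: -54/(-18) = 3, and -162/(-54) = 3, so r = 3.
Then A·3^2 = -18 gives A = -2, and g(t) = -2·3^t.
g(6) = -2·3^6 = -1458.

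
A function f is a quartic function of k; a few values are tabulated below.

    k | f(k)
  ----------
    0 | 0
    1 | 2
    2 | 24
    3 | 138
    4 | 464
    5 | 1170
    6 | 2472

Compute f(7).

First differences: 2, 22, 114, 326, 706, 1302. Second differences: 20, 92, 212, 380, 596. Third differences: 72, 120, 168, 216. Fourth differences: 48, 48, 48.
Level-4 differences are constant, so f has degree 4.
Extending the table by one column gives the next first difference 2162, so f(7) = 2472 + 2162 = 4634.

4634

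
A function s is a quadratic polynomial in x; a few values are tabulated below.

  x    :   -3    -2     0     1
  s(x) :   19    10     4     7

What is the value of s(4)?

40

Write s(x) = ax² + bx + c; the 4 given values yield a linear system in the 3 coefficients.
Solving, s(x) = 2x² + x + 4.
Then s(4) = 40.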